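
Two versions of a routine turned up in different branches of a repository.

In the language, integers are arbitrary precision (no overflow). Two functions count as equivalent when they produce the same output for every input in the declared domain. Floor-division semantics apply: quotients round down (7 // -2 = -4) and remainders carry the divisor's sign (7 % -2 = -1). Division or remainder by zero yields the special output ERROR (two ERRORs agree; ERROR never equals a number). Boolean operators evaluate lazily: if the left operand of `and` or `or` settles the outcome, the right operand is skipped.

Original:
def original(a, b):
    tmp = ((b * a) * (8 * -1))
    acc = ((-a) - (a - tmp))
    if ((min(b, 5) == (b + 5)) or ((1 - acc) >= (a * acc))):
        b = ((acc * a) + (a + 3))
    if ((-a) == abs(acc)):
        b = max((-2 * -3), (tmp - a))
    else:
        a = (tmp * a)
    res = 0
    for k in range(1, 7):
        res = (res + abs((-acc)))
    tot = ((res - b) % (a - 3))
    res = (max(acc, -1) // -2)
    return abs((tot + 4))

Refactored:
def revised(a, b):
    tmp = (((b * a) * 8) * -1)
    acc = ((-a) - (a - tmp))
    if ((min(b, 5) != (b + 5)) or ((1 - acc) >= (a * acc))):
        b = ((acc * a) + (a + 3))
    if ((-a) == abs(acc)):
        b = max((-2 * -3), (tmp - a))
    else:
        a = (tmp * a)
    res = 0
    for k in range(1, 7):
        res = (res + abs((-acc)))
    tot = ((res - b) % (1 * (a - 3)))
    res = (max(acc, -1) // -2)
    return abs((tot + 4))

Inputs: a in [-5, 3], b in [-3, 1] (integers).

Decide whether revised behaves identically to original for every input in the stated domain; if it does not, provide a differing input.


Evaluate both at a=-5, b=-3.
original: tmp := -120 | acc := -110 | ((min(b, 5) == (b + 5)) or ((1 - acc) >= (a * acc))): false | ((-a) == abs(acc)): false | a := 600 | res := 0 | iter k=1: | res := 110 | iter k=2: | res := 220 | iter k=3: | res := 330 | iter k=4: | res := 440 | iter k=5: | res := 550 | iter k=6: | res := 660 | tot := 66 | res := 0 | result 70
revised: tmp := -120 | acc := -110 | ((min(b, 5) != (b + 5)) or ((1 - acc) >= (a * acc))): true | b := 548 | ((-a) == abs(acc)): false | a := 600 | res := 0 | iter k=1: | res := 110 | iter k=2: | res := 220 | iter k=3: | res := 330 | iter k=4: | res := 440 | iter k=5: | res := 550 | iter k=6: | res := 660 | tot := 112 | res := 0 | result 116
70 against 116: the behavior changed.
verdict: not equivalent; witness: a=-5, b=-3


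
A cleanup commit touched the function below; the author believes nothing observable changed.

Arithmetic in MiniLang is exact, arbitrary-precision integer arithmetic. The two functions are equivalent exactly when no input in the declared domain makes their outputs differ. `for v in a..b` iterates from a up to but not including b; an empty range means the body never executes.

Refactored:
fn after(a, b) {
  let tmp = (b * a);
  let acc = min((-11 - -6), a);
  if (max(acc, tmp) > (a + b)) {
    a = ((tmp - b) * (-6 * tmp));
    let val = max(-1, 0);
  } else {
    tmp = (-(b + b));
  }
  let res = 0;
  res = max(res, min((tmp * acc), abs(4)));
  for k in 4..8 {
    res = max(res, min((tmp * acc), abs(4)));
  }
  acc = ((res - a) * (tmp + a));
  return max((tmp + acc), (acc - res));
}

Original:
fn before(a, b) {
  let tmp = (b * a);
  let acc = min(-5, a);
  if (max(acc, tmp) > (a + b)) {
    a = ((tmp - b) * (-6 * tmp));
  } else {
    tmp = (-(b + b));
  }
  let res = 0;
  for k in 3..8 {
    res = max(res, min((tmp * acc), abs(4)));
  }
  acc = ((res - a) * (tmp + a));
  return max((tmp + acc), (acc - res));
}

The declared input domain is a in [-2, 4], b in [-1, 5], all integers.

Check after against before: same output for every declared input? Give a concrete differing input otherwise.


Differences: local variable names differ, and min/max/abs usage differs, and arithmetic usage differs, and constant usage differs, and loop structure differs, and statement counts differ — yet all 49 inputs agree.
verdict: equivalent


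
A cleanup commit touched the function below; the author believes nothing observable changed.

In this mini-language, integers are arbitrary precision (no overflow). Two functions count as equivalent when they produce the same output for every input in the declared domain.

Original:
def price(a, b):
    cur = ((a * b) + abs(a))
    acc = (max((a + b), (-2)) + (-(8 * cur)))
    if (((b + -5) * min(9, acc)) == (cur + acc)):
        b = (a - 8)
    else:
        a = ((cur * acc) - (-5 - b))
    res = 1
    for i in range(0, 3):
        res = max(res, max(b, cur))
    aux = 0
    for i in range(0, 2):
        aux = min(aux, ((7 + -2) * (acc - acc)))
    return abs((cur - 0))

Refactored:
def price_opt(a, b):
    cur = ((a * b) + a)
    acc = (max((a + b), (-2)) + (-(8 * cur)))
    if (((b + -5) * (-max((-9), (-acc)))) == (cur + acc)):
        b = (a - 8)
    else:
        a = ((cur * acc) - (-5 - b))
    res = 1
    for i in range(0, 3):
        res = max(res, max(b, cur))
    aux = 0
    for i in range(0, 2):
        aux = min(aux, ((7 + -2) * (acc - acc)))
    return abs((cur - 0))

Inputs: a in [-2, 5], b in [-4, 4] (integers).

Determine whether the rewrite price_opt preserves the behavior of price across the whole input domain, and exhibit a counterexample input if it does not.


Take a=-2, b=-4.
price: cur := 10 | acc := -82 | (((b + -5) * min(9, acc)) == (cur + acc)): false | a := -819 | res := 1 | iter i=0: | res := 10 | iter i=1: | res := 10 | iter i=2: | res := 10 | aux := 0 | iter i=0: | aux := 0 | iter i=1: | aux := 0 | result 10
price_opt: cur := 6 | acc := -50 | (((b + -5) * (-max((-9), (-acc)))) == (cur + acc)): false | a := -299 | res := 1 | iter i=0: | res := 6 | iter i=1: | res := 6 | iter i=2: | res := 6 | aux := 0 | iter i=0: | aux := 0 | iter i=1: | aux := 0 | result 6
10 vs 6 — the two versions disagree here.
verdict: not equivalent; witness: a=-2, b=-4


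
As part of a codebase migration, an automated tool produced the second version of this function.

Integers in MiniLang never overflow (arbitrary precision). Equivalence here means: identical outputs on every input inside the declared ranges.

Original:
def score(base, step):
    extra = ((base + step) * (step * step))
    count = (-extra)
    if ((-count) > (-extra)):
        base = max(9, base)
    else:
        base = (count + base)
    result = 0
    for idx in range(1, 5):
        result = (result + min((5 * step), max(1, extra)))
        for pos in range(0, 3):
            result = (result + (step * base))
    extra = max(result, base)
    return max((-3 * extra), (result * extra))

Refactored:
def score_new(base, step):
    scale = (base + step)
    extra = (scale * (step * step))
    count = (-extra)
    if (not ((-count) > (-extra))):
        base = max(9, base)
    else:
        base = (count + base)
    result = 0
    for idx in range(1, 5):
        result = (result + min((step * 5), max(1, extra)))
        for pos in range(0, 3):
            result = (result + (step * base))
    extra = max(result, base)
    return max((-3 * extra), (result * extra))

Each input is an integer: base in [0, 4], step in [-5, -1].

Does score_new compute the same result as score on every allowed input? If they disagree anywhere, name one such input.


Try base=0, step=-5.
score: extra := -125 | count := 125 | ((-count) > (-extra)): false | base := 125 | result := 0 | iter idx=1: | result := -25 | iter pos=0: | result := -650 | iter pos=1: | result := -1275 | iter pos=2: | result := -1900 | iter idx=2: | result := -1925 | iter pos=0: | result := -2550 | iter pos=1: | result := -3175 | iter pos=2: | result := -3800 | iter idx=3: | result := -3825 | iter pos=0: | result := -4450 | iter pos=1: | result := -5075 | iter pos=2: | result := -5700 | iter idx=4: | result := -5725 | iter pos=0: | result := -6350 | iter pos=1: | result := -6975 | iter pos=2: | result := -7600 | extra := 125 | result -375
score_new: scale := -5 | extra := -125 | count := 125 | (not ((-count) > (-extra))): true | base := 9 | result := 0 | iter idx=1: | result := -25 | iter pos=0: | result := -70 | iter pos=1: | result := -115 | iter pos=2: | result := -160 | iter idx=2: | result := -185 | iter pos=0: | result := -230 | iter pos=1: | result := -275 | iter pos=2: | result := -320 | iter idx=3: | result := -345 | iter pos=0: | result := -390 | iter pos=1: | result := -435 | iter pos=2: | result := -480 | iter idx=4: | result := -505 | iter pos=0: | result := -550 | iter pos=1: | result := -595 | iter pos=2: | result := -640 | extra := 9 | result -27
-375 and -27 differ, so these are not the same function on this domain.
verdict: not equivalent; witness: base=0, step=-5


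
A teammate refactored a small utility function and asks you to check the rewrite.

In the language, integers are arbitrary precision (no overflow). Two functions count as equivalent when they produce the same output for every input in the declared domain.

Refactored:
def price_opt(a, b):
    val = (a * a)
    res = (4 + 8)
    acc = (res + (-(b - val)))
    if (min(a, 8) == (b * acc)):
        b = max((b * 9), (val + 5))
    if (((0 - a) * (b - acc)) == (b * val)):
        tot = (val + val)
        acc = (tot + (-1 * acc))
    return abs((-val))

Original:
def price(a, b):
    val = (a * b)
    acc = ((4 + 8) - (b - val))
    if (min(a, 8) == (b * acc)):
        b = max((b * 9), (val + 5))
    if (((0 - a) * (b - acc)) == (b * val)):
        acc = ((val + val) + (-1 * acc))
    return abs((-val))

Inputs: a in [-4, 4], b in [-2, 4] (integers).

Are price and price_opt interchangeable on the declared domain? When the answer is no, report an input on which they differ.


There is a counterexample at a=-4, b=-2: 8 on one side, 16 on the other.
price: val := 8 | acc := 22 | (min(a, 8) == (b * acc)): false | (((0 - a) * (b - acc)) == (b * val)): false | result 8
price_opt: val := 16 | res := 12 | acc := 30 | (min(a, 8) == (b * acc)): false | (((0 - a) * (b - acc)) == (b * val)): false | result 16
verdict: not equivalent; witness: a=-4, b=-2


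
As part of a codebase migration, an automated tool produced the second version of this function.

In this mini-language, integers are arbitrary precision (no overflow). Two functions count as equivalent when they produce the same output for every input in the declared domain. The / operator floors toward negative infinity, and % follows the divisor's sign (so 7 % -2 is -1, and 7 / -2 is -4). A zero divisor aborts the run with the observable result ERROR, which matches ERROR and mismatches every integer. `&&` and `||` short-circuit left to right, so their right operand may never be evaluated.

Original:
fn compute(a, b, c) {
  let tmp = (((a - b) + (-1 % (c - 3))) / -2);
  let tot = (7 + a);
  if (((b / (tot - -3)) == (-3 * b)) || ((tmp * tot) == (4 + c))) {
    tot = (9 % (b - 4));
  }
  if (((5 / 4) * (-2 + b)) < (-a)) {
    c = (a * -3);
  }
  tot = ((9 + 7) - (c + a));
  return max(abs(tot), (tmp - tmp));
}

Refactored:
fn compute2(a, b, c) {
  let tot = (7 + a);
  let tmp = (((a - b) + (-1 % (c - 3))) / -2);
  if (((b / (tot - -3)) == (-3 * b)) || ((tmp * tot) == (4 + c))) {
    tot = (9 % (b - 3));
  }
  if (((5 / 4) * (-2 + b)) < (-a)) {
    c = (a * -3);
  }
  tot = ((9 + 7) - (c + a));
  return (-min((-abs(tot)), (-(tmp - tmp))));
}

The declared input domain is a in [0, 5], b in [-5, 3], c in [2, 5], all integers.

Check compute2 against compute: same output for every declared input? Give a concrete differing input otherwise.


Try a=1, b=3, c=4.
compute: tmp becomes 1; next tot becomes 8; next (((b / (tot - -3)) == (-3 * b)) || ((tmp * tot) == (4 + c))) evaluates to true; next tot becomes 0; next (((5 / 4) * (-2 + b)) < (-a)) evaluates to false; next tot becomes 11; next final value 11
compute2: tot becomes 8; next tmp becomes 1; next (((b / (tot - -3)) == (-3 * b)) || ((tmp * tot) == (4 + c))) evaluates to true; next hits division by zero so the output is ERROR
11 != ERROR, so the rewrite changes behavior.
verdict: not equivalent; witness: a=1, b=3, c=4


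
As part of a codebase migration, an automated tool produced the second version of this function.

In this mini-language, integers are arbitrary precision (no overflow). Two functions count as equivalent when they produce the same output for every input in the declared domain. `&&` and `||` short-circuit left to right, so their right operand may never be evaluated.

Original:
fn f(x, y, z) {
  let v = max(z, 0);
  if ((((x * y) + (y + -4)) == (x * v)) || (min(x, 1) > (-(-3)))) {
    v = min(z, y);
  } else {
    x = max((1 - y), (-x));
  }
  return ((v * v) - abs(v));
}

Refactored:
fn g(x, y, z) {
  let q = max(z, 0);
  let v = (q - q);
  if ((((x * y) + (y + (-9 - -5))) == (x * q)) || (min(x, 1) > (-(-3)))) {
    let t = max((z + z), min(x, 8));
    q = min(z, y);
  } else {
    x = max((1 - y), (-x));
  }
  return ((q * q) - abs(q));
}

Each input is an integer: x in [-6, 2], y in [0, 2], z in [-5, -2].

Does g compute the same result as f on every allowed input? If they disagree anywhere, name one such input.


Comparing the listings, the differences include: statement counts differ; and constant usage differs; and arithmetic usage differs; and min/max/abs usage differs; and local variable names differ.
Spot check at x=-5, y=1, z=-4 — f: v := 0 | ((((x * y) + (y + -4)) == (x * v)) || (min(x, 1) > (-(-3)))): false | x := 5 | result 0. g: q := 0 | v := 0 | ((((x * y) + (y + (-9 - -5))) == (x * q)) || (min(x, 1) > (-(-3)))): false | x := 5 | result 0. Both give 0.
Checked all 108 inputs in the declared domain: the outputs agree on every one.
verdict: equivalent


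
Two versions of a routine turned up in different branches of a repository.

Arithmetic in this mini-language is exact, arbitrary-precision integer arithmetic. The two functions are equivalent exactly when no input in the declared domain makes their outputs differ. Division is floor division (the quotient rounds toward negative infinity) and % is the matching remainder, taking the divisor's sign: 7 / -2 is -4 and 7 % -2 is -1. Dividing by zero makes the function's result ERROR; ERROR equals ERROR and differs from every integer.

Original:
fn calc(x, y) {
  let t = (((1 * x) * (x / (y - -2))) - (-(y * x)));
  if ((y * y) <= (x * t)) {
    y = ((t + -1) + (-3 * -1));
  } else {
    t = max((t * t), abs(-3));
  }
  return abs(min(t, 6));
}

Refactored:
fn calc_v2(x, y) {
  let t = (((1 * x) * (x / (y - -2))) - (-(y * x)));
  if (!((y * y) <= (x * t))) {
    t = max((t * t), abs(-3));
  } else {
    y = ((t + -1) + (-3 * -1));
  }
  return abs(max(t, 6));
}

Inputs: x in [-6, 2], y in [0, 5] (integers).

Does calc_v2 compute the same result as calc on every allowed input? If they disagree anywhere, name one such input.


On input x=-6, y=0, calc returns 6 while calc_v2 returns 324.
verdict: not equivalent; witness: x=-6, y=0


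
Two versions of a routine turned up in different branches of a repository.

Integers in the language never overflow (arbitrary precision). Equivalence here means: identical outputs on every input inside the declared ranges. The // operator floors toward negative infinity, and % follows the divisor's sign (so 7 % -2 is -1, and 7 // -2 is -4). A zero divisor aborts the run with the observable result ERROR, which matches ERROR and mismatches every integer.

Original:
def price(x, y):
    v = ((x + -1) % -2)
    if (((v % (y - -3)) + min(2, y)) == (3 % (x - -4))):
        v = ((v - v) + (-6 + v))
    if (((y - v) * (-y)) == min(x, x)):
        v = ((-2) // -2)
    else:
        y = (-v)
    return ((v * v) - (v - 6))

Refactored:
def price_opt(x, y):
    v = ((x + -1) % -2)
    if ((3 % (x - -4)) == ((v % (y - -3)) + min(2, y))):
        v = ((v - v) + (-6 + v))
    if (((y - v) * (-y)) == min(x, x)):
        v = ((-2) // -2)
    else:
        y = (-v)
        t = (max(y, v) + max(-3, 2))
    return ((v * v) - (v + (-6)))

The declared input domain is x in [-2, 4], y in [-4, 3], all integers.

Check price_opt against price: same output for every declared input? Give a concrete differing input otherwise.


Behavior is preserved: although constant usage differs; min/max/abs usage differs; local variable names differ; arithmetic usage differs; statement counts differ, the outputs never diverge.
Spot check at x=-1, y=0 — price: v becomes 0; next (((v % (y - -3)) + min(2, y)) == (3 % (x - -4))) evaluates to true; next v becomes -6; next (((y - v) * (-y)) == min(x, x)) evaluates to false; next y becomes 6; next final value 48. price_opt: v becomes 0; next ((3 % (x - -4)) == ((v % (y - -3)) + min(2, y))) evaluates to true; next v becomes -6; next (((y - v) * (-y)) == min(x, x)) evaluates to false; next y becomes 6; next t becomes 8; next final value 48. Both give 48.
An exhaustive pass over the 56 declared inputs shows identical outputs.
verdict: equivalent


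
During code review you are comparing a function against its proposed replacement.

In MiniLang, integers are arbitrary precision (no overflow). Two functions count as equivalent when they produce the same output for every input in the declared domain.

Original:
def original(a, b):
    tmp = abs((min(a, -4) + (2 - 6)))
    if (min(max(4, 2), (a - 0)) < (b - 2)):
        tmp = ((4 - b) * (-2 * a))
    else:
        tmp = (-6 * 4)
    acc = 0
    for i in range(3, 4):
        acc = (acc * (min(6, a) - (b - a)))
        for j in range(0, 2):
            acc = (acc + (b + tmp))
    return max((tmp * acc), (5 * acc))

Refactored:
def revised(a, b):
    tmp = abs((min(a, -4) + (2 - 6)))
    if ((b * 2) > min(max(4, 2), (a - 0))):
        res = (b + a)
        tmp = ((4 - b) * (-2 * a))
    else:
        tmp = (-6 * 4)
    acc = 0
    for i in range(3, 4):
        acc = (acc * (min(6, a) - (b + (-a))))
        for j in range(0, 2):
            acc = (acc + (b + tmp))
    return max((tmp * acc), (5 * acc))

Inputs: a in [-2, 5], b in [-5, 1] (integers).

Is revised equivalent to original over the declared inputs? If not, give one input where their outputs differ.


At a=-2, b=0: original gives 1152, revised gives 512.
verdict: not equivalent; witness: a=-2, b=0


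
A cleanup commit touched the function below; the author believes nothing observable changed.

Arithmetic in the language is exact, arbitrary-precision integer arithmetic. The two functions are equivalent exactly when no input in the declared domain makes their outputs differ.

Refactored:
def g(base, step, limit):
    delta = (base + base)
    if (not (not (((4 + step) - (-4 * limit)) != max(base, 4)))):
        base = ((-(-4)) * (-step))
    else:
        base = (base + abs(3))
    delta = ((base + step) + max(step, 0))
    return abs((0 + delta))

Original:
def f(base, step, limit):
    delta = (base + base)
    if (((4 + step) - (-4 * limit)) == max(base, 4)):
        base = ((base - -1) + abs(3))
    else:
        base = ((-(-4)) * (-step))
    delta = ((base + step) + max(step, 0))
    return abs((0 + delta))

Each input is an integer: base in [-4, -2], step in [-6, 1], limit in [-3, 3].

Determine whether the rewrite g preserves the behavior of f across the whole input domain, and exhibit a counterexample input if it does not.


At base=-4, step=-4, limit=1: f gives 4, g gives 5.
verdict: not equivalent; witness: base=-4, step=-4, limit=1


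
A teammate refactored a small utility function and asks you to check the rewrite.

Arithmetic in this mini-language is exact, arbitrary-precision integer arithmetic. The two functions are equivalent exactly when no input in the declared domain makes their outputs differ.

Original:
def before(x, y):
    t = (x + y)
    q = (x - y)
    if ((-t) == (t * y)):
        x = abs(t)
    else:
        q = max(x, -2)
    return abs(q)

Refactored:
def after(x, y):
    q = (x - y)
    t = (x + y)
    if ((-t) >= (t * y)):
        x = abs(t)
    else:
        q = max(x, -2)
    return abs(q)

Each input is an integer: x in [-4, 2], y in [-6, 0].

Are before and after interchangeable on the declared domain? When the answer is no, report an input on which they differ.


Evaluate both at x=-4, y=0.
before: t = -4; q = -4; ((-t) == (t * y)) -> false; q = -2; return 2
after: q = -4; t = -4; ((-t) >= (t * y)) -> true; x = 4; return 4
2 != 4, so the rewrite changes behavior.
verdict: not equivalent; witness: x=-4, y=0


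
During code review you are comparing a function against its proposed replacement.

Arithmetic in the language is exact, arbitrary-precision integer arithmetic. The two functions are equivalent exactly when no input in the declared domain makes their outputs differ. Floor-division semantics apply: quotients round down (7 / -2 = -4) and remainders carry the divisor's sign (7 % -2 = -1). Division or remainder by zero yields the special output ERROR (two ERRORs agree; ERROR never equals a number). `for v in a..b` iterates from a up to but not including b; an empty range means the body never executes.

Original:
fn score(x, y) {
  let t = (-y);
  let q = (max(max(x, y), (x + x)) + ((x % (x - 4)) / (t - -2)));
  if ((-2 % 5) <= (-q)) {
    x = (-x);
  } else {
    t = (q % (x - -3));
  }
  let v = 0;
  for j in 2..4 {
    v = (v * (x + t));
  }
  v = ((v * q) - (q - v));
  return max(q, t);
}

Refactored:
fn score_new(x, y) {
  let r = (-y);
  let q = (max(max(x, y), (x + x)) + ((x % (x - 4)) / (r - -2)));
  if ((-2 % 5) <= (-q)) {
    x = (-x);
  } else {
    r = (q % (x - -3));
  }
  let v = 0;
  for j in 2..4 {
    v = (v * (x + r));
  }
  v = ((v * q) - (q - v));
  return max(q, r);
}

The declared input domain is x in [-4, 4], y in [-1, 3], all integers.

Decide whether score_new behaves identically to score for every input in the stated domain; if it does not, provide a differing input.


This is a faithful refactor — local variable names differ, but the computed results match everywhere.
Spot check at x=-3, y=3 — score: t = -3; q = 6; ((-2 % 5) <= (-q)) -> false; division by zero -> ERROR. score_new: r = -3; q = 6; ((-2 % 5) <= (-q)) -> false; division by zero -> ERROR. Both give ERROR.
Checked all 45 inputs in the declared domain: the outputs agree on every one.
verdict: equivalent


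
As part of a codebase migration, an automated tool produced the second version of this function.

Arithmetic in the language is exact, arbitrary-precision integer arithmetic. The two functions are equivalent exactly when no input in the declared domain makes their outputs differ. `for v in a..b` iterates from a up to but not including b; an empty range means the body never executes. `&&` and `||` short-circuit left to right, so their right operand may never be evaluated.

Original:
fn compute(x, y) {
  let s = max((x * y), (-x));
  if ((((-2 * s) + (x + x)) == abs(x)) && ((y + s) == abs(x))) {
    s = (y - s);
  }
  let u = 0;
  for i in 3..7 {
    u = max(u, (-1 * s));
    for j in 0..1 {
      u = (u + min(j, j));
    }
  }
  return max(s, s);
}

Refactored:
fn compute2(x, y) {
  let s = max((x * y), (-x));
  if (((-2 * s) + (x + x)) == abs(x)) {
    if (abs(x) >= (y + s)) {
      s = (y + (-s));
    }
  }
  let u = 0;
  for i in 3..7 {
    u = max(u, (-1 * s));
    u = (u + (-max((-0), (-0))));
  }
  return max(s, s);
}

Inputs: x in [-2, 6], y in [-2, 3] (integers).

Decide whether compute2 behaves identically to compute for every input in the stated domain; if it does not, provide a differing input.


There is a counterexample at x=0, y=-2: 0 on one side, -2 on the other.
compute: s=0, then ((((-2 * s) + (x + x)) == abs(x)) && ((y + s) == abs(x))) is false, then u=0, then (i=3), then u=0, then (j=0), then u=0, then (i=4), then u=0, then (j=0), then u=0, then (i=5), then u=0, then (j=0), then u=0, then (i=6), then u=0, then (j=0), then u=0, then returns 0
compute2: s=0, then (((-2 * s) + (x + x)) == abs(x)) is true, then (abs(x) >= (y + s)) is true, then s=-2, then u=0, then (i=3), then u=2, then u=2, then (i=4), then u=2, then u=2, then (i=5), then u=2, then u=2, then (i=6), then u=2, then u=2, then returns -2
verdict: not equivalent; witness: x=0, y=-2


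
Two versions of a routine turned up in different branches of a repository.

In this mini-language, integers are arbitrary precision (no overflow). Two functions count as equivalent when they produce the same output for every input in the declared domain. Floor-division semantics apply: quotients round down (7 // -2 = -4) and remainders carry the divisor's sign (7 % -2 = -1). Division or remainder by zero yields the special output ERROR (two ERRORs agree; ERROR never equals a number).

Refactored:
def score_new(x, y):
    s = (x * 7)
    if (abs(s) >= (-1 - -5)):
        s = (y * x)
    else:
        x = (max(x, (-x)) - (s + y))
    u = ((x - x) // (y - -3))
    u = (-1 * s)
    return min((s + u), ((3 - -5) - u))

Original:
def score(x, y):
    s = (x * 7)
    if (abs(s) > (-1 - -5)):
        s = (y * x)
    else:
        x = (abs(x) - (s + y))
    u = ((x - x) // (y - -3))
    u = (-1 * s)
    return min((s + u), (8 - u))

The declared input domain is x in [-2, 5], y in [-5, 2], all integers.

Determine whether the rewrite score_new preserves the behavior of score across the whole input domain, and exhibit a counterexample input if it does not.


Equivalent. The edit looks behavioral (`(abs(s) > (-1 - -5))` became `(abs(s) >= (-1 - -5))`), but over these ranges it never changes the outcome.
Sweeping the whole domain (64 inputs) finds no disagreement.
As a probe, take x=4, y=-5: score runs s = 28; (abs(s) > (-1 - -5)) -> true; s = -20; u = 0; u = 20; return -12; score_new runs s = 28; (abs(s) >= (-1 - -5)) -> true; s = -20; u = 0; u = 20; return -12; both end at -12.
verdict: equivalent


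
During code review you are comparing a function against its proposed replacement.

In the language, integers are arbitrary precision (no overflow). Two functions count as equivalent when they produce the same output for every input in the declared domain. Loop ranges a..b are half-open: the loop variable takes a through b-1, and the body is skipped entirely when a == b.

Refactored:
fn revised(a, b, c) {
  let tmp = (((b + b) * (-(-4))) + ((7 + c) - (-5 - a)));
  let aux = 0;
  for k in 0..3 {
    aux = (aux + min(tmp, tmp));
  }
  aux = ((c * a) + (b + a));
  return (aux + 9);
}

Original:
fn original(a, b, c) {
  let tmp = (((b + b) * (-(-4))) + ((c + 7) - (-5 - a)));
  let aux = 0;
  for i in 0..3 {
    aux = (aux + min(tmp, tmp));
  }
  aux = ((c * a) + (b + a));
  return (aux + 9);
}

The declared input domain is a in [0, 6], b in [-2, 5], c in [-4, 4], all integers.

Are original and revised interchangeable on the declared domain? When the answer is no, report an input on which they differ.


Differences: local variable names differ — yet all 504 inputs agree.
verdict: equivalent


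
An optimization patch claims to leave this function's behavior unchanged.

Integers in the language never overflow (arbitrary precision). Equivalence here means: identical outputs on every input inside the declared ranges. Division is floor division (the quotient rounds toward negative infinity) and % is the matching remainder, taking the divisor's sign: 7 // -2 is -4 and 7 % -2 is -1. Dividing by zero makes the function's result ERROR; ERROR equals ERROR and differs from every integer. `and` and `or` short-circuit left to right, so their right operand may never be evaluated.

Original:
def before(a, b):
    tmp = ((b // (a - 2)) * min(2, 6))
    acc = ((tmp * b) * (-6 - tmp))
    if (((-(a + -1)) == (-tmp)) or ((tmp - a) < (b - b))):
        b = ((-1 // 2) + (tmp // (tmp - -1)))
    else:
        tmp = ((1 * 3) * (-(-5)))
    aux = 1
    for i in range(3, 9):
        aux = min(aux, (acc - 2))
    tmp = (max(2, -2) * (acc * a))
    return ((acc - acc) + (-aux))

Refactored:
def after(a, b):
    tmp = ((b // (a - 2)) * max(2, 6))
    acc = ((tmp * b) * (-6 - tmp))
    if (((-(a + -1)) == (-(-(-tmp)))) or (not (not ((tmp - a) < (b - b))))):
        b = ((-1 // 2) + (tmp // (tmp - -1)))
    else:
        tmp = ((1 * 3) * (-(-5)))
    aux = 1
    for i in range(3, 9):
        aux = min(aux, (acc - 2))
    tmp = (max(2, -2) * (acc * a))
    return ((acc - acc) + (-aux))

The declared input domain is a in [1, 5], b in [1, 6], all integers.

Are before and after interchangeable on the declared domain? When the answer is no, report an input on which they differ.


The rewrite breaks on a=1, b=1, where the results are -1 and 2.
before: tmp = -2; acc = 8; (((-(a + -1)) == (-tmp)) or ((tmp - a) < (b - b))) -> true; b = 1; aux = 1; [i=3]; aux = 1; [i=4]; aux = 1; [i=5]; aux = 1; [i=6]; aux = 1; [i=7]; aux = 1; [i=8]; aux = 1; tmp = 16; return -1
after: tmp = -6; acc = 0; (((-(a + -1)) == (-(-(-tmp)))) or (not (not ((tmp - a) < (b - b))))) -> true; b = 0; aux = 1; [i=3]; aux = -2; [i=4]; aux = -2; [i=5]; aux = -2; [i=6]; aux = -2; [i=7]; aux = -2; [i=8]; aux = -2; tmp = 0; return 2
verdict: not equivalent; witness: a=1, b=1


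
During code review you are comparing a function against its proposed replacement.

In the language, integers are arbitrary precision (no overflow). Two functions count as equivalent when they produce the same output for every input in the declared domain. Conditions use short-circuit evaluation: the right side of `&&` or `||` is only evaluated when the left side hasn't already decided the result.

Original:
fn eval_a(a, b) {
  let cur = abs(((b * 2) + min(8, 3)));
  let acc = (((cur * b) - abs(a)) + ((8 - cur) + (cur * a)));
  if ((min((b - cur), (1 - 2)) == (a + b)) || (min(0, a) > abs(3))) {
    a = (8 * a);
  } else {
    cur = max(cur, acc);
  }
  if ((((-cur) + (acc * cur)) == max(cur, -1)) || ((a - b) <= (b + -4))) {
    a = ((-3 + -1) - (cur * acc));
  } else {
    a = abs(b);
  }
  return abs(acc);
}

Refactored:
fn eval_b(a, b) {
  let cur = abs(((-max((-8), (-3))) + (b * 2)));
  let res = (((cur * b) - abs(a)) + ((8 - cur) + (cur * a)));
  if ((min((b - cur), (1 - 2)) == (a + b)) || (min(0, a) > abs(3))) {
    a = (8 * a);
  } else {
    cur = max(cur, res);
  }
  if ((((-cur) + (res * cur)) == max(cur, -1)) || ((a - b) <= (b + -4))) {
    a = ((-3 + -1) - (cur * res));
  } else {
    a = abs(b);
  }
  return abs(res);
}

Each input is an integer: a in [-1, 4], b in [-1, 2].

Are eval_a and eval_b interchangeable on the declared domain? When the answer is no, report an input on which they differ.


The two are interchangeable: local variable names differ, plus min/max/abs usage differs, and every declared input agrees.
As a probe, take a=4, b=0: eval_a runs cur=3, then acc=13, then ((min((b - cur), (1 - 2)) == (a + b)) || (min(0, a) > abs(3))) is false, then cur=13, then ((((-cur) + (acc * cur)) == max(cur, -1)) || ((a - b) <= (b + -4))) is false, then a=0, then returns 13; eval_b runs cur=3, then res=13, then ((min((b - cur), (1 - 2)) == (a + b)) || (min(0, a) > abs(3))) is false, then cur=13, then ((((-cur) + (res * cur)) == max(cur, -1)) || ((a - b) <= (b + -4))) is false, then a=0, then returns 13; both end at 13.
Every one of the 24 inputs gives matching results.
verdict: equivalent


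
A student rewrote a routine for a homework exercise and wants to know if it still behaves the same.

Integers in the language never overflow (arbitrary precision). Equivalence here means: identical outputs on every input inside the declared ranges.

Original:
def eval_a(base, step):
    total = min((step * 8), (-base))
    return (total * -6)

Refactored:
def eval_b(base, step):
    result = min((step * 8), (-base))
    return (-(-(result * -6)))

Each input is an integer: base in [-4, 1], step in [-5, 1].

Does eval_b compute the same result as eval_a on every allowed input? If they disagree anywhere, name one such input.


Changes here: local variable names differ; the full 42-point sweep finds no disagreement.
verdict: equivalent


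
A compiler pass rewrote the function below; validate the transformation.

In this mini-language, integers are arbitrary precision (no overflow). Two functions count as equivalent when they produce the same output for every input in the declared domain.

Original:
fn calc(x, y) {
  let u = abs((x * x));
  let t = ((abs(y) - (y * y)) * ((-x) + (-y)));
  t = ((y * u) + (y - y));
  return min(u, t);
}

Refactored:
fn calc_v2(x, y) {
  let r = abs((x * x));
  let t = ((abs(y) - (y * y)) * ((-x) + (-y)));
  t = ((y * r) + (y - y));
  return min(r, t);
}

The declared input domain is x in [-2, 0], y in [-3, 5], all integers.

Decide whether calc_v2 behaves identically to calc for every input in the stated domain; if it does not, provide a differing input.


Side by side, the visible changes include: local variable names differ.
As a probe, take x=-2, y=-3: calc runs u = 4; t = -30; t = -12; return -12; calc_v2 runs r = 4; t = -30; t = -12; return -12; both end at -12.
Sweeping the whole domain (27 inputs) finds no disagreement.
verdict: equivalent


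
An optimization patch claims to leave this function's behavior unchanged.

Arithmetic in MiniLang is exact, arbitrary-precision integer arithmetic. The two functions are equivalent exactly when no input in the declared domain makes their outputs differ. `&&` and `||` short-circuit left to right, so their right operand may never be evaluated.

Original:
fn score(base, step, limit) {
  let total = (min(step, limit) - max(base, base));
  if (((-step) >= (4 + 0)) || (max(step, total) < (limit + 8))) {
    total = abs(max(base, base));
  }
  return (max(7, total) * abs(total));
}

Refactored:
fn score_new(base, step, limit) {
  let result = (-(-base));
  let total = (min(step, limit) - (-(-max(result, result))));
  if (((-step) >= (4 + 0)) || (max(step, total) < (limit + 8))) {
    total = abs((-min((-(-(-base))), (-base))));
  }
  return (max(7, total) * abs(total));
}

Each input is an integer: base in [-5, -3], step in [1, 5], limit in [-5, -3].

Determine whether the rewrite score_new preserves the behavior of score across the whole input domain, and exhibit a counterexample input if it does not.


Reading the diff, among the changes: local variable names differ; min/max/abs usage differs; statement counts differ.
One worked example (base=-4, step=5, limit=-3) — score: total=1, then (((-step) >= (4 + 0)) || (max(step, total) < (limit + 8))) is false, then returns 7; score_new: result=-4, then total=1, then (((-step) >= (4 + 0)) || (max(step, total) < (limit + 8))) is false, then returns 7; agreement on 7.
Every one of the 45 inputs gives matching results.
verdict: equivalent


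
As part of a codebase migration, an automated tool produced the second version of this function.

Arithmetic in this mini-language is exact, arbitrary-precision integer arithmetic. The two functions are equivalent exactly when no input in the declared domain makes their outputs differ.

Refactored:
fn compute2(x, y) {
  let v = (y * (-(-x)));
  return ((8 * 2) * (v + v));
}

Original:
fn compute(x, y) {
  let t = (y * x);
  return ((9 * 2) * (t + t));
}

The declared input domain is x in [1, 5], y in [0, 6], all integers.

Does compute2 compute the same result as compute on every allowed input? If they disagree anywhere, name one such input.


Take x=1, y=1.
compute: t = 1; return 36
compute2: v = 1; return 32
36 != 32, so the rewrite changes behavior.
verdict: not equivalent; witness: x=1, y=1


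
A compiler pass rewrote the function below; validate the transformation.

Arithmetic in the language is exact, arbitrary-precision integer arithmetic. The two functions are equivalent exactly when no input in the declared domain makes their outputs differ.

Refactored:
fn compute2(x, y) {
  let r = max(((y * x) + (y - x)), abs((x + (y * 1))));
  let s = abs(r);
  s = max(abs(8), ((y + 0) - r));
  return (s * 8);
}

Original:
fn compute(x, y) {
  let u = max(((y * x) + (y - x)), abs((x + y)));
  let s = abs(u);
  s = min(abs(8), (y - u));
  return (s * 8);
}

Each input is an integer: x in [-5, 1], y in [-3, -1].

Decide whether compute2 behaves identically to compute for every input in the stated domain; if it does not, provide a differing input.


x=-5, y=-3 yields -160 from compute but 64 from compute2.
verdict: not equivalent; witness: x=-5, y=-3


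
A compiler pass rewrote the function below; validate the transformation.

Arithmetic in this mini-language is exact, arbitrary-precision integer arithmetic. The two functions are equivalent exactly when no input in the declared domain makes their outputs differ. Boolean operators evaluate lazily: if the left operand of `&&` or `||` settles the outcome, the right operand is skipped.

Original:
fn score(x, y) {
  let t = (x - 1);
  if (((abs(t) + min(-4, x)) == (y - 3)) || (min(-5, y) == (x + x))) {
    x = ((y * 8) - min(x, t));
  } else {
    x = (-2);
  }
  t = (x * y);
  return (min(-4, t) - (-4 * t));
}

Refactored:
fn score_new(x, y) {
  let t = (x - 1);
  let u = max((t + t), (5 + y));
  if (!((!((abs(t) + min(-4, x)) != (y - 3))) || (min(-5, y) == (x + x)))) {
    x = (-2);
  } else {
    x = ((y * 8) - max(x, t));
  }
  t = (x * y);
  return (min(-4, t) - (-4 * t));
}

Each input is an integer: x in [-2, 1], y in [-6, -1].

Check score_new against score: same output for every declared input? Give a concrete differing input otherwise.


Try x=1, y=-1.
score: t becomes 0; next (((abs(t) + min(-4, x)) == (y - 3)) || (min(-5, y) == (x + x))) evaluates to true; next x becomes -8; next t becomes 8; next final value 28
score_new: t becomes 0; next u becomes 4; next (!((!((abs(t) + min(-4, x)) != (y - 3))) || (min(-5, y) == (x + x)))) evaluates to false; next x becomes -9; next t becomes 9; next final value 32
28 vs 32 — the two versions disagree here.
verdict: not equivalent; witness: x=1, y=-1


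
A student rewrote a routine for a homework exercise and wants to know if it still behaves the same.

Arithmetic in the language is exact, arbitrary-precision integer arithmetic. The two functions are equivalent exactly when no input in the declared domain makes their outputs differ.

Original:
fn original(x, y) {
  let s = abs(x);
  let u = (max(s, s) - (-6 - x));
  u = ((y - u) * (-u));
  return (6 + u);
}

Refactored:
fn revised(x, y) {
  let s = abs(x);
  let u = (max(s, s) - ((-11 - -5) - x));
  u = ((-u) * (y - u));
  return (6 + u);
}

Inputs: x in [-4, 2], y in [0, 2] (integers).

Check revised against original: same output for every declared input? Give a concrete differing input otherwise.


The two versions differ — the changes include arithmetic usage differs, constant usage differs.
Spot check at x=-4, y=1 — original: s becomes 4; next u becomes 6; next u becomes 30; next final value 36. revised: s becomes 4; next u becomes 6; next u becomes 30; next final value 36. Both give 36.
Sweeping the whole domain (21 inputs) finds no disagreement.
verdict: equivalent


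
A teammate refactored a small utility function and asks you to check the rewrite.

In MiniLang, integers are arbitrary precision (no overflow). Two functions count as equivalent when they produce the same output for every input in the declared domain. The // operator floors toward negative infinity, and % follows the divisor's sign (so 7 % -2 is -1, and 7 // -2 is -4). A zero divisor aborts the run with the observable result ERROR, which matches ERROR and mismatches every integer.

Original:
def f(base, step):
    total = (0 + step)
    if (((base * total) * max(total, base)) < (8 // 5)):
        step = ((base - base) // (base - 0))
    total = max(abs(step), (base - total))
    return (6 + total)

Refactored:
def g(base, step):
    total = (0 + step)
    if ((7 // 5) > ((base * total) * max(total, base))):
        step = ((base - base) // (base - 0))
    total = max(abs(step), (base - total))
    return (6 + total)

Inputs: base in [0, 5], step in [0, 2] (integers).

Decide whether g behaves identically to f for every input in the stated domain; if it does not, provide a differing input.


The one real change (`8` became `7`) has no effect anywhere in the declared ranges; all 18 inputs agree.
verdict: equivalent


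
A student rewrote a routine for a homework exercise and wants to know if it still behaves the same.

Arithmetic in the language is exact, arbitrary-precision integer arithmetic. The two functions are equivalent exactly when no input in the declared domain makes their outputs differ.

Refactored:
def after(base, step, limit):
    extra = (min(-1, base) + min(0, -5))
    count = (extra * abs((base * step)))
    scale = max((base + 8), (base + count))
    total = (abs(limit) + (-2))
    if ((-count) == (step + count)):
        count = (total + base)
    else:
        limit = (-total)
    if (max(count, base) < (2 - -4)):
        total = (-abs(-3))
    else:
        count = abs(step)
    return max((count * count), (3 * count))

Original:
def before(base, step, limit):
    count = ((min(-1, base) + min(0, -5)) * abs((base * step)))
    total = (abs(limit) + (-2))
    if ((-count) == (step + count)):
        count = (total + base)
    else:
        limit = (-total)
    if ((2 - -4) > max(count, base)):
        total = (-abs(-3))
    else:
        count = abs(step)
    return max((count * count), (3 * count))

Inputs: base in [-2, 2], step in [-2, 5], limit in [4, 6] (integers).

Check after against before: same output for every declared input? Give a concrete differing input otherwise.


The two versions differ — the changes include statement counts differ; and arithmetic usage differs; and min/max/abs usage differs; and comparison usage differs; and constant usage differs; and local variable names differ.
As a probe, take base=-1, step=5, limit=5: before runs count := -30 | total := 3 | ((-count) == (step + count)): false | limit := -3 | ((2 - -4) > max(count, base)): true | total := -3 | result 900; after runs extra := -6 | count := -30 | scale := 7 | total := 3 | ((-count) == (step + count)): false | limit := -3 | (max(count, base) < (2 - -4)): true | total := -3 | result 900; both end at 900.
An exhaustive pass over the 120 declared inputs shows identical outputs.
verdict: equivalent
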